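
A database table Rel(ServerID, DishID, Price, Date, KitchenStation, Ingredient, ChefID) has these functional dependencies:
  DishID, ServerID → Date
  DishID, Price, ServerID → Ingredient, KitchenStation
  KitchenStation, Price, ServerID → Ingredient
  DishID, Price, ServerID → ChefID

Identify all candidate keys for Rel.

No FD produces {DishID, Price, ServerID}, so they must be in every candidate key.
{DishID, Price, ServerID}⁺ = {ChefID, Date, DishID, Ingredient, KitchenStation, Price, ServerID}, which is every attribute, so {DishID, Price, ServerID} is a candidate key.
No other minimal set has full closure, so this is the only candidate key.

{DishID, Price, ServerID}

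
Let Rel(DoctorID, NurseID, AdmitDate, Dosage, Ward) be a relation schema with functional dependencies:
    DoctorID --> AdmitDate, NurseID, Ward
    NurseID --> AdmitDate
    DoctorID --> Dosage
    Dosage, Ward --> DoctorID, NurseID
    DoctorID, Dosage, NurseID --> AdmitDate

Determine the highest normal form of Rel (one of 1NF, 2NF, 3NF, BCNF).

2NF

Candidate keys: {DoctorID}, {Dosage, Ward}. Prime attributes: {DoctorID, Dosage, Ward}.
NurseID --> AdmitDate breaks BCNF: {NurseID}⁺ = {AdmitDate, NurseID}, so {NurseID} is not a superkey.
NurseID --> AdmitDate has non-prime {AdmitDate} on the right and a non-superkey on the left, so 3NF fails.
No proper subset of a key has a non-prime attribute in its closure, so there is no partial dependency; 2NF holds.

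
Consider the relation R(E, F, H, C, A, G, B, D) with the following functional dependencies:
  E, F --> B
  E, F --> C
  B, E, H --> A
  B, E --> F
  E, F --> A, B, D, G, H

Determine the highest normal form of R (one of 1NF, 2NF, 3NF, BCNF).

Candidate keys: {B, E}, {E, F}. Prime attributes: {B, E, F}.
Each dependency's left side is a superkey — BCNF holds.

BCNF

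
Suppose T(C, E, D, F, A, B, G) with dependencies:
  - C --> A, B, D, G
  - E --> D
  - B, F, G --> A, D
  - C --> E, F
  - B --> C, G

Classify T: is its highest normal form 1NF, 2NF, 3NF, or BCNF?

Candidate keys: {B}, {C}. Prime attributes: {B, C}.
E --> D breaks BCNF: {E}⁺ = {D, E}, so {E} is not a superkey.
Because {D} is non-prime and the left side of E --> D is not a superkey, the relation is not in 3NF.
With only single-attribute keys there can be no partial dependency, so 2NF holds.

2NF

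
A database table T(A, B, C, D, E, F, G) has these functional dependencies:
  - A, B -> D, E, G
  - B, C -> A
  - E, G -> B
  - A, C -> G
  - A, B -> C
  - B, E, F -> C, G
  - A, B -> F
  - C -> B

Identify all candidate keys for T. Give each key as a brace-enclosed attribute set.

{A, B}, {A, E, G}, {B, E, F}, {C}, {E, F, G}

{C}⁺ = {A, B, C, D, E, F, G}, which is every attribute, so {C} is a candidate key.
{A, B}⁺ = {A, B, C, D, E, F, G}, which is every attribute, so {A, B} is a candidate key.
{A, E, G}⁺ = {A, B, C, D, E, F, G}, which is every attribute, so {A, E, G} is a candidate key.
{B, E, F}⁺ = {A, B, C, D, E, F, G}, which is every attribute, so {B, E, F} is a candidate key.
{E, F, G}⁺ = {A, B, C, D, E, F, G}, which is every attribute, so {E, F, G} is a candidate key.
Any other superkey properly contains one of these, so there are no further candidate keys.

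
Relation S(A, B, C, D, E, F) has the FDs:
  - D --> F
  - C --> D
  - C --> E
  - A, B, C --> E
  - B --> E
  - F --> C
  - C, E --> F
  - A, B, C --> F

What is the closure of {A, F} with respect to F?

{A, C, D, E, F}

Start with {A, F}.
F --> C applies; add {C} → now {A, C, F}.
C --> D applies; add {D} → now {A, C, D, F}.
C --> E applies; add {E} → now {A, C, D, E, F}.
No further FD applies.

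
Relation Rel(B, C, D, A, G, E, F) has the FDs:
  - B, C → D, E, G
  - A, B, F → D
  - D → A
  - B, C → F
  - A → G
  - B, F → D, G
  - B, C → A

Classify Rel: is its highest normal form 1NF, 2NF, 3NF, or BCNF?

Candidate key: {B, C}. Prime attributes: {B, C}.
For A, B, F → D we have {A, B, F}⁺ = {A, B, D, F, G}; {A, B, F} is not a superkey, so BCNF fails.
A, B, F → D determines the non-prime attribute {D} from a non-superkey — 3NF is violated.
Checking every proper subset of each key, none determines a non-prime attribute — 2NF is satisfied.

2NF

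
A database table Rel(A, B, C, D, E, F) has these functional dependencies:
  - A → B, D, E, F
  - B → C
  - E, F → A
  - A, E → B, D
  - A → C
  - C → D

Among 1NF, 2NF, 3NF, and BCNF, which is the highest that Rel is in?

2NF

Candidate keys: {A}, {E, F}. Prime attributes: {A, E, F}.
B → C breaks BCNF: {B}⁺ = {B, C, D}, so {B} is not a superkey.
B → C has non-prime {C} on the right and a non-superkey on the left, so 3NF fails.
No non-prime attribute depends on a proper subset of any candidate key, so 2NF holds.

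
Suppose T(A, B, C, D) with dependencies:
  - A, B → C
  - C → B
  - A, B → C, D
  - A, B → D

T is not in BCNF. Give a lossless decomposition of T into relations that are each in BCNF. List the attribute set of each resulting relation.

{A, C, D}; {B, C}

Candidate keys of the original relation: {A, B}, {A, C}.
{A, B, C, D}: {C} determines {B, C} here but is not a superkey — split on C → B, giving {B, C} and {A, C, D}.
{B, C}: every determinant is a superkey — BCNF.
{A, C, D}: every determinant is a superkey — BCNF.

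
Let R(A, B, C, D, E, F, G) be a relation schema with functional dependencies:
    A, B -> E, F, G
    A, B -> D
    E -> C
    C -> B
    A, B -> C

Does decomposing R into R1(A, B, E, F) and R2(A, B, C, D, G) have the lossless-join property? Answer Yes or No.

The shared attributes are {A, B} and {A, B}⁺ = {A, B, C, D, E, F, G}.
R1 is contained in that closure, so R1 ∩ R2 -> R1 holds and the join is lossless.

Yes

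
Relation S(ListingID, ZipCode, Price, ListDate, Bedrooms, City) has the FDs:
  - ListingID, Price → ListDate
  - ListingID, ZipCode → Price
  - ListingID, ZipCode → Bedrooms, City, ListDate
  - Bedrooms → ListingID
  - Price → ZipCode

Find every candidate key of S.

Closure of {Bedrooms, Price} is {Bedrooms, City, ListDate, ListingID, Price, ZipCode}, the whole schema; {Bedrooms, Price} is a candidate key.
Closure of {Bedrooms, ZipCode} is {Bedrooms, City, ListDate, ListingID, Price, ZipCode}, the whole schema; {Bedrooms, ZipCode} is a candidate key.
Closure of {ListingID, Price} is {Bedrooms, City, ListDate, ListingID, Price, ZipCode}, the whole schema; {ListingID, Price} is a candidate key.
Closure of {ListingID, ZipCode} is {Bedrooms, City, ListDate, ListingID, Price, ZipCode}, the whole schema; {ListingID, ZipCode} is a candidate key.
No proper subset of any of these is a key, and no other minimal superkey exists.

{Bedrooms, Price}, {Bedrooms, ZipCode}, {ListingID, Price}, {ListingID, ZipCode}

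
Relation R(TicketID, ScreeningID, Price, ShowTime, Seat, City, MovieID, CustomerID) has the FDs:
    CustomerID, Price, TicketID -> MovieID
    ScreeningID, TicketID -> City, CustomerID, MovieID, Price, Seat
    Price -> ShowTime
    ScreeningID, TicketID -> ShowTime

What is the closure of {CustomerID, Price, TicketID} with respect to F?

{CustomerID, MovieID, Price, ShowTime, TicketID}

Start with {CustomerID, Price, TicketID}.
CustomerID, Price, TicketID -> MovieID applies; add {MovieID} → now {CustomerID, MovieID, Price, TicketID}.
Price -> ShowTime applies; add {ShowTime} → now {CustomerID, MovieID, Price, ShowTime, TicketID}.
No further FD applies.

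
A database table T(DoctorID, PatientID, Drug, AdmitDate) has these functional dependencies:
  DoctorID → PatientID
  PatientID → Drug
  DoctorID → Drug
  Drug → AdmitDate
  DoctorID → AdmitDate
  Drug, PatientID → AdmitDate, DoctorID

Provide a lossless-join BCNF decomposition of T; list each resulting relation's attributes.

Candidate keys of the original relation: {DoctorID}, {PatientID}.
In {AdmitDate, DoctorID, Drug, PatientID}, {Drug} is not a superkey ({Drug}⁺ restricted to this set is {AdmitDate, Drug}), so split on Drug → AdmitDate into {AdmitDate, Drug} and {DoctorID, Drug, PatientID}.
{AdmitDate, Drug} is in BCNF.
{DoctorID, Drug, PatientID} is in BCNF.

{AdmitDate, Drug}; {DoctorID, Drug, PatientID}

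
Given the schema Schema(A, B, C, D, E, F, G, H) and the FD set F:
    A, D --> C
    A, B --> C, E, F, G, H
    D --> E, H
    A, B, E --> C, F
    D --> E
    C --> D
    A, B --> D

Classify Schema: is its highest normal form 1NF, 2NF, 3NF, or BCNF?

2NF

Candidate key: {A, B}. Prime attributes: {A, B}.
A, D --> C breaks BCNF: {A, D}⁺ = {A, C, D, E, H}, so {A, D} is not a superkey.
Because {C} is non-prime and the left side of A, D --> C is not a superkey, the relation is not in 3NF.
No non-prime attribute depends on a proper subset of any candidate key, so 2NF holds.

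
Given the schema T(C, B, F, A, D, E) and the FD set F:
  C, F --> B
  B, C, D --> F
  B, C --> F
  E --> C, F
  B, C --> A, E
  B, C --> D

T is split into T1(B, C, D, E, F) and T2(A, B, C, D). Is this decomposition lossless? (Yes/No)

Yes

T1 ∩ T2 = {B, C, D}; its closure under F is {A, B, C, D, E, F}.
This includes all of T1, so the common attributes are a superkey of T1 — the join is lossless.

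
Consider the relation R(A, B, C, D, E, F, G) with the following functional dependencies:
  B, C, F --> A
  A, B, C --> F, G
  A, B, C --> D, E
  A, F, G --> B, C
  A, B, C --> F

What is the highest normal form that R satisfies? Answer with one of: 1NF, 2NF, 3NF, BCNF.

Candidate keys: {A, B, C}, {A, F, G}, {B, C, F}. Prime attributes: {A, B, C, F, G}.
Each dependency's left side is a superkey — BCNF holds.

BCNF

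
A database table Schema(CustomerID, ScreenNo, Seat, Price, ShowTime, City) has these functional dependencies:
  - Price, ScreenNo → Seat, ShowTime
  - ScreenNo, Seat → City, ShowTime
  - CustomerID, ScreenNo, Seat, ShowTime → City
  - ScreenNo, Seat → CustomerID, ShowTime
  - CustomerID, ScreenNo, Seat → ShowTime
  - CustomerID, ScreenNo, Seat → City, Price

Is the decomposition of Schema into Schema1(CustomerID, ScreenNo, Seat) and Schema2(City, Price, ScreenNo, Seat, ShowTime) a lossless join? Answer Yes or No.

Yes

Common attributes: {ScreenNo, Seat}; their closure is {City, CustomerID, Price, ScreenNo, Seat, ShowTime}.
Schema1 is contained in that closure, so Schema1 ∩ Schema2 → Schema1 holds and the join is lossless.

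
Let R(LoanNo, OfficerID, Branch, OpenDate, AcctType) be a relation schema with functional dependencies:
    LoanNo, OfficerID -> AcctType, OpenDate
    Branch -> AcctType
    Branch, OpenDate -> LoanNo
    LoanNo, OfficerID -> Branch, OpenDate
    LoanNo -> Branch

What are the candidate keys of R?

{OfficerID} never appears on the right of any FD, so every key must include it.
{LoanNo, OfficerID}⁺ = {AcctType, Branch, LoanNo, OfficerID, OpenDate} — all of the relation — so {LoanNo, OfficerID} is a candidate key.
{Branch, OfficerID, OpenDate}⁺ = {AcctType, Branch, LoanNo, OfficerID, OpenDate} — all of the relation — so {Branch, OfficerID, OpenDate} is a candidate key.
Any other superkey properly contains one of these, so there are no further candidate keys.

{Branch, OfficerID, OpenDate}, {LoanNo, OfficerID}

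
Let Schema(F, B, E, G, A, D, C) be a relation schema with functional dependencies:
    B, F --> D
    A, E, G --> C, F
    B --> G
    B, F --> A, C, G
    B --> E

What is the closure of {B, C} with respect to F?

Start with {B, C}.
B --> G applies; add {G} → now {B, C, G}.
B --> E applies; add {E} → now {B, C, E, G}.
No further FD applies.

{B, C, E, G}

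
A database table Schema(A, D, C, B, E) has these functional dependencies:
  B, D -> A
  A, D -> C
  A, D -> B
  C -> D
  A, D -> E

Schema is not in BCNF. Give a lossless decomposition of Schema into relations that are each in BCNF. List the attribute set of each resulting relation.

{A, B, C, E}; {C, D}

Candidate keys of the original relation: {A, C}, {A, D}, {B, C}, {B, D}.
{A, B, C, D, E}: {C} determines {C, D} here but is not a superkey — split on C -> D, giving {C, D} and {A, B, C, E}.
{C, D}: every determinant is a superkey — BCNF.
{A, B, C, E}: every determinant is a superkey — BCNF.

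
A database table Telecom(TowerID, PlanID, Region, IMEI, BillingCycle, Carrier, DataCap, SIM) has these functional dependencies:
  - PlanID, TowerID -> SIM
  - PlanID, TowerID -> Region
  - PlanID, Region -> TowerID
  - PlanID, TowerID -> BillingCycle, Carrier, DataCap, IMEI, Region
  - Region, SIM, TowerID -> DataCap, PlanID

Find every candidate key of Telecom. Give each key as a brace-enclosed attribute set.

Closure of {PlanID, Region} is {BillingCycle, Carrier, DataCap, IMEI, PlanID, Region, SIM, TowerID}, the whole schema; {PlanID, Region} is a candidate key.
Closure of {PlanID, TowerID} is {BillingCycle, Carrier, DataCap, IMEI, PlanID, Region, SIM, TowerID}, the whole schema; {PlanID, TowerID} is a candidate key.
Closure of {Region, SIM, TowerID} is {BillingCycle, Carrier, DataCap, IMEI, PlanID, Region, SIM, TowerID}, the whole schema; {Region, SIM, TowerID} is a candidate key.
Any other superkey properly contains one of these, so there are no further candidate keys.

{PlanID, Region}, {PlanID, TowerID}, {Region, SIM, TowerID}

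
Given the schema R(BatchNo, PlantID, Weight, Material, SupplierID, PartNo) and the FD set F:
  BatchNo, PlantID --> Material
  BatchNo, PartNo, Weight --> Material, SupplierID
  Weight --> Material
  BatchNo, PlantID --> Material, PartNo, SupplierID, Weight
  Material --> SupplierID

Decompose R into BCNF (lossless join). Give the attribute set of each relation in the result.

Candidate key of the original relation: {BatchNo, PlantID}.
In {BatchNo, Material, PartNo, PlantID, SupplierID, Weight}, {BatchNo, PartNo, Weight} is not a superkey ({BatchNo, PartNo, Weight}⁺ restricted to this set is {BatchNo, Material, PartNo, SupplierID, Weight}), so split on BatchNo, PartNo, Weight --> Material, SupplierID into {BatchNo, Material, PartNo, SupplierID, Weight} and {BatchNo, PartNo, PlantID, Weight}.
In {BatchNo, Material, PartNo, SupplierID, Weight}, {Weight} is not a superkey ({Weight}⁺ restricted to this set is {Material, SupplierID, Weight}), so split on Weight --> Material, SupplierID into {Material, SupplierID, Weight} and {BatchNo, PartNo, Weight}.
In {Material, SupplierID, Weight}, {Material} is not a superkey ({Material}⁺ restricted to this set is {Material, SupplierID}), so split on Material --> SupplierID into {Material, SupplierID} and {Material, Weight}.
{Material, SupplierID} has no BCNF violation.
{Material, Weight} has no BCNF violation.
{BatchNo, PartNo, Weight} has no BCNF violation.
{BatchNo, PartNo, PlantID, Weight} has no BCNF violation.

{BatchNo, PartNo, PlantID, Weight}; {Material, SupplierID}; {Material, Weight}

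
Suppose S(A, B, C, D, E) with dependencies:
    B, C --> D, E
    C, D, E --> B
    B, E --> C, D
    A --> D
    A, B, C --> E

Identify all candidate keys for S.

{A, B, C}, {A, B, E}, {A, C, E}

No FD produces {A}, so it must be in every candidate key.
{A, B, C}⁺ = {A, B, C, D, E}, which is every attribute, so {A, B, C} is a candidate key.
{A, B, E}⁺ = {A, B, C, D, E}, which is every attribute, so {A, B, E} is a candidate key.
{A, C, E}⁺ = {A, B, C, D, E}, which is every attribute, so {A, C, E} is a candidate key.
Any other superkey properly contains one of these, so there are no further candidate keys.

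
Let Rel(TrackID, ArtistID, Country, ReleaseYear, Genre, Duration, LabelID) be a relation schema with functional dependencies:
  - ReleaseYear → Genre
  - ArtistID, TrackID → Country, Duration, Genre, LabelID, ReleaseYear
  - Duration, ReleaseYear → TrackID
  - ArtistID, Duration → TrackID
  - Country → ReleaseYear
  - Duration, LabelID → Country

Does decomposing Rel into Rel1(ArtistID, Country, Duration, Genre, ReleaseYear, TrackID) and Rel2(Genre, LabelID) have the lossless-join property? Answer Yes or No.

No

Rel1 ∩ Rel2 = {Genre}; its closure under F is {Genre}.
Rel1 ⊄ {Genre} and Rel2 ⊄ {Genre}, so the split is lossy.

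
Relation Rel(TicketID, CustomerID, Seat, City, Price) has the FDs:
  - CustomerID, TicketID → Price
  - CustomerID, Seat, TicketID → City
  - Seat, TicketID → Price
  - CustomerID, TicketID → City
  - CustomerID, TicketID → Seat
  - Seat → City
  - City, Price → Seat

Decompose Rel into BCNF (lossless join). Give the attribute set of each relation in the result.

Candidate key of the original relation: {CustomerID, TicketID}.
Within {City, CustomerID, Price, Seat, TicketID}: {Seat, TicketID}⁺ ∩ {City, CustomerID, Price, Seat, TicketID} = {City, Price, Seat, TicketID}, not the whole set, so Seat, TicketID → City, Price violates BCNF; decompose into {City, Price, Seat, TicketID} and {CustomerID, Seat, TicketID}.
Within {City, Price, Seat, TicketID}: {Seat}⁺ ∩ {City, Price, Seat, TicketID} = {City, Seat}, not the whole set, so Seat → City violates BCNF; decompose into {City, Seat} and {Price, Seat, TicketID}.
{City, Seat} has no BCNF violation.
{Price, Seat, TicketID} has no BCNF violation.
{CustomerID, Seat, TicketID} has no BCNF violation.

{City, Seat}; {CustomerID, Seat, TicketID}; {Price, Seat, TicketID}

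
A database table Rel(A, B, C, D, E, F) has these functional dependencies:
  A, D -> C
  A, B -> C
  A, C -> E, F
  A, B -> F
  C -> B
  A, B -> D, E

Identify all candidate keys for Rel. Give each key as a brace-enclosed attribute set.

Attributes never on any right-hand side: {A} — every candidate key must contain it.
{A, B} is a candidate key since {A, B}⁺ = {A, B, C, D, E, F} covers every attribute.
{A, C} is a candidate key since {A, C}⁺ = {A, B, C, D, E, F} covers every attribute.
{A, D} is a candidate key since {A, D}⁺ = {A, B, C, D, E, F} covers every attribute.
Any other superkey properly contains one of these, so there are no further candidate keys.

{A, B}, {A, C}, {A, D}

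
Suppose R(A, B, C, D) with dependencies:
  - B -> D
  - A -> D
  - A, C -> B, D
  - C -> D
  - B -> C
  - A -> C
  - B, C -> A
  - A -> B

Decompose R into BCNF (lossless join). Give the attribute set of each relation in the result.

Candidate keys of the original relation: {A}, {B}.
In {A, B, C, D}, {C} is not a superkey ({C}⁺ restricted to this set is {C, D}), so split on C -> D into {C, D} and {A, B, C}.
{C, D} is in BCNF.
{A, B, C} is in BCNF.

{A, B, C}; {C, D}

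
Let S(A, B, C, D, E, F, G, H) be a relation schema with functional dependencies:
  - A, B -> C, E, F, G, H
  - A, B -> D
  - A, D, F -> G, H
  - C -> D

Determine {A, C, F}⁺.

{A, C, D, F, G, H}

Start with {A, C, F}.
C -> D applies; add {D} → now {A, C, D, F}.
A, D, F -> G, H applies; add {G, H} → now {A, C, D, F, G, H}.
No further FD applies.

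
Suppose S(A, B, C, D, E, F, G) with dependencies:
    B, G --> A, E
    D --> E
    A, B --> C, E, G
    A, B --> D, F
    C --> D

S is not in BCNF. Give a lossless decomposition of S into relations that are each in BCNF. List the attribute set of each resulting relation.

{A, B, C, F, G}; {C, D}; {D, E}

Candidate keys of the original relation: {A, B}, {B, G}.
In {A, B, C, D, E, F, G}, {D} is not a superkey ({D}⁺ restricted to this set is {D, E}), so split on D --> E into {D, E} and {A, B, C, D, F, G}.
{D, E} has no BCNF violation.
In {A, B, C, D, F, G}, {C} is not a superkey ({C}⁺ restricted to this set is {C, D}), so split on C --> D into {C, D} and {A, B, C, F, G}.
{C, D} has no BCNF violation.
{A, B, C, F, G} has no BCNF violation.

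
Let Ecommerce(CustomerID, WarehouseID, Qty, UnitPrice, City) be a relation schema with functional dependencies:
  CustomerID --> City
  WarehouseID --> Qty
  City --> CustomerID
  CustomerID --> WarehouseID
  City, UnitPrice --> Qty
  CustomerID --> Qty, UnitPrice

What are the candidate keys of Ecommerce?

{City}⁺ = {City, CustomerID, Qty, UnitPrice, WarehouseID} — all of the relation — so {City} is a candidate key.
{CustomerID}⁺ = {City, CustomerID, Qty, UnitPrice, WarehouseID} — all of the relation — so {CustomerID} is a candidate key.
These are minimal and exhaustive — every other superkey contains one of them.

{City}, {CustomerID}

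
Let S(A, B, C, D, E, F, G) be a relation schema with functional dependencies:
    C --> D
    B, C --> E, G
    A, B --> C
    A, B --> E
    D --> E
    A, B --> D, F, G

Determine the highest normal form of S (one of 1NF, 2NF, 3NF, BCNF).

2NF

Candidate key: {A, B}. Prime attributes: {A, B}.
C --> D: {C}⁺ = {C, D, E}, which is not all of the attributes, so the left side is not a superkey — BCNF is violated.
Because {D} is non-prime and the left side of C --> D is not a superkey, the relation is not in 3NF.
Checking every proper subset of each key, none determines a non-prime attribute — 2NF is satisfied.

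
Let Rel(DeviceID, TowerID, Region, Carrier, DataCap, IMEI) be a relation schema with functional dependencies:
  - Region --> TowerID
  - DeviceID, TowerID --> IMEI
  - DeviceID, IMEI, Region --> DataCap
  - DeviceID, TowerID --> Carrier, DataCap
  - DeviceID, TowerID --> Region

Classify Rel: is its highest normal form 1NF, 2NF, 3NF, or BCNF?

Candidate keys: {DeviceID, Region}, {DeviceID, TowerID}. Prime attributes: {DeviceID, Region, TowerID}.
For Region --> TowerID we have {Region}⁺ = {Region, TowerID}; {Region} is not a superkey, so BCNF fails.
Since {TowerID} ⊆ prime attributes and every other non-superkey FD also has a prime right side, the schema is in 3NF.

3NF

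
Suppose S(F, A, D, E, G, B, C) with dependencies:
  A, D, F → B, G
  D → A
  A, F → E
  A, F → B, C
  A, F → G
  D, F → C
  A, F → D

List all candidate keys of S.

{A, F}, {D, F}

{F} never appears on the right of any FD, so every key must include it.
{A, F} is a candidate key since {A, F}⁺ = {A, B, C, D, E, F, G} covers every attribute.
{D, F} is a candidate key since {D, F}⁺ = {A, B, C, D, E, F, G} covers every attribute.
Any other superkey properly contains one of these, so there are no further candidate keys.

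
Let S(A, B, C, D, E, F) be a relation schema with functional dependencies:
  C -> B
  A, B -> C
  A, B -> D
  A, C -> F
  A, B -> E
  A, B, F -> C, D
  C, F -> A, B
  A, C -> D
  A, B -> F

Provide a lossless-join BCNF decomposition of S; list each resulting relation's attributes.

{A, C, D, E, F}; {B, C}

Candidate keys of the original relation: {A, B}, {A, C}, {C, F}.
Within {A, B, C, D, E, F}: {C}⁺ ∩ {A, B, C, D, E, F} = {B, C}, not the whole set, so C -> B violates BCNF; decompose into {B, C} and {A, C, D, E, F}.
{B, C}: every determinant is a superkey — BCNF.
{A, C, D, E, F}: every determinant is a superkey — BCNF.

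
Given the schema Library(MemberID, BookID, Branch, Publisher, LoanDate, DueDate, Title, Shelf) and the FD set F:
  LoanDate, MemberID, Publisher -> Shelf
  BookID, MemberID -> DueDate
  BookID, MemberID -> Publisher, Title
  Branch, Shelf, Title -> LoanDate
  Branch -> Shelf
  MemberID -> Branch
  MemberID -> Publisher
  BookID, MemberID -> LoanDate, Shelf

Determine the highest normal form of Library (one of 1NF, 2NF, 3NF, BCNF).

1NF

Candidate key: {BookID, MemberID}. Prime attributes: {BookID, MemberID}.
LoanDate, MemberID, Publisher -> Shelf breaks BCNF: {LoanDate, MemberID, Publisher}⁺ = {Branch, LoanDate, MemberID, Publisher, Shelf}, so {LoanDate, MemberID, Publisher} is not a superkey.
Because {Shelf} is non-prime and the left side of LoanDate, MemberID, Publisher -> Shelf is not a superkey, the relation is not in 3NF.
Since {MemberID} ⊂ {BookID, MemberID} and {MemberID}⁺ ⊇ {Branch, Publisher, Shelf} with {Branch, Publisher, Shelf} non-prime, there is a partial dependency; 2NF fails.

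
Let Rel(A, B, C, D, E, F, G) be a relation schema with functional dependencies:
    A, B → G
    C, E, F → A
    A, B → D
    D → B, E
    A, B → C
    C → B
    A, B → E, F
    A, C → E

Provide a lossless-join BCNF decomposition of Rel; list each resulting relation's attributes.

Candidate keys of the original relation: {A, B}, {A, C}, {A, D}, {C, D, F}, {C, E, F}.
{A, B, C, D, E, F, G}: {D} determines {B, D, E} here but is not a superkey — split on D → B, E, giving {B, D, E} and {A, C, D, F, G}.
{B, D, E}: every determinant is a superkey — BCNF.
{A, C, D, F, G}: every determinant is a superkey — BCNF.

{A, C, D, F, G}; {B, D, E}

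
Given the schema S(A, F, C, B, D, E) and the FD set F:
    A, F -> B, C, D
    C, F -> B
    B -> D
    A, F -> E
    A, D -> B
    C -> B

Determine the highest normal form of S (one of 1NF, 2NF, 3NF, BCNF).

Candidate key: {A, F}. Prime attributes: {A, F}.
For C, F -> B we have {C, F}⁺ = {B, C, D, F}; {C, F} is not a superkey, so BCNF fails.
Because {B} is non-prime and the left side of C, F -> B is not a superkey, the relation is not in 3NF.
No non-prime attribute depends on a proper subset of any candidate key, so 2NF holds.

2NF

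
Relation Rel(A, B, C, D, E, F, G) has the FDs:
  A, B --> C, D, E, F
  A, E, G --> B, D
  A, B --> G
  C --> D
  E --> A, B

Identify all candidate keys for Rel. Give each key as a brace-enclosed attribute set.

{E} is a candidate key since {E}⁺ = {A, B, C, D, E, F, G} covers every attribute.
{A, B} is a candidate key since {A, B}⁺ = {A, B, C, D, E, F, G} covers every attribute.
Any other superkey properly contains one of these, so there are no further candidate keys.

{A, B}, {E}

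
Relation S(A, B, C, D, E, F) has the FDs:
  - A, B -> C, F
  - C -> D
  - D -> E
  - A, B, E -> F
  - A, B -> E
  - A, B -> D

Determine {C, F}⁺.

Start with {C, F}.
C -> D applies; add {D} → now {C, D, F}.
D -> E applies; add {E} → now {C, D, E, F}.
No further FD applies.

{C, D, E, F}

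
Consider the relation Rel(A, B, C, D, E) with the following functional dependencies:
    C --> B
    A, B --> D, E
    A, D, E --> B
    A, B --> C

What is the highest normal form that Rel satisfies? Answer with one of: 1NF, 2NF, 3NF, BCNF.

3NF

Candidate keys: {A, B}, {A, C}, {A, D, E}. Prime attributes: {A, B, C, D, E}.
C --> B: {C}⁺ = {B, C}, which is not all of the attributes, so the left side is not a superkey — BCNF is violated.
Since {B} ⊆ prime attributes and every other non-superkey FD also has a prime right side, the schema is in 3NF.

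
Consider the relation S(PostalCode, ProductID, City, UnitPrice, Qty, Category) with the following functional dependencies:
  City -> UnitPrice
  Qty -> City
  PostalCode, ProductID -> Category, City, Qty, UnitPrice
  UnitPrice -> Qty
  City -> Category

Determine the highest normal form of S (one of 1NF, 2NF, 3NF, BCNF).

2NF

Candidate key: {PostalCode, ProductID}. Prime attributes: {PostalCode, ProductID}.
City -> UnitPrice breaks BCNF: {City}⁺ = {Category, City, Qty, UnitPrice}, so {City} is not a superkey.
City -> UnitPrice has non-prime {UnitPrice} on the right and a non-superkey on the left, so 3NF fails.
No proper subset of a key has a non-prime attribute in its closure, so there is no partial dependency; 2NF holds.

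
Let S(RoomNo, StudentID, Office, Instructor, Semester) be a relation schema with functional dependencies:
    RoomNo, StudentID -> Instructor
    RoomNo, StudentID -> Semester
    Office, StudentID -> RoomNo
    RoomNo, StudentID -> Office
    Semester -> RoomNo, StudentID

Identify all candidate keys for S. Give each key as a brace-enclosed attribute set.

{Semester} is a candidate key since {Semester}⁺ = {Instructor, Office, RoomNo, Semester, StudentID} covers every attribute.
{Office, StudentID} is a candidate key since {Office, StudentID}⁺ = {Instructor, Office, RoomNo, Semester, StudentID} covers every attribute.
{RoomNo, StudentID} is a candidate key since {RoomNo, StudentID}⁺ = {Instructor, Office, RoomNo, Semester, StudentID} covers every attribute.
These are minimal and exhaustive — every other superkey contains one of them.

{Office, StudentID}, {RoomNo, StudentID}, {Semester}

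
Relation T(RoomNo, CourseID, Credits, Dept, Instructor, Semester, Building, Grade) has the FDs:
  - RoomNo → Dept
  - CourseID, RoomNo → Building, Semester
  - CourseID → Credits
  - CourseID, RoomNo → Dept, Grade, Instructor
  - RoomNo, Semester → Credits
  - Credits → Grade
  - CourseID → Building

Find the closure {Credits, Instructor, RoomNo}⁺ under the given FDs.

Start with {Credits, Instructor, RoomNo}.
RoomNo → Dept applies; add {Dept} → now {Credits, Dept, Instructor, RoomNo}.
Credits → Grade applies; add {Grade} → now {Credits, Dept, Grade, Instructor, RoomNo}.
No further FD applies.

{Credits, Dept, Grade, Instructor, RoomNo}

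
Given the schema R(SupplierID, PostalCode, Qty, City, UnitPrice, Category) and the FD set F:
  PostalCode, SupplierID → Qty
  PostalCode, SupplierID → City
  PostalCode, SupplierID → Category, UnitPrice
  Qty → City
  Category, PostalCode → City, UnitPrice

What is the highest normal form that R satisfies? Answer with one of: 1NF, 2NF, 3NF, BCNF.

2NF

Candidate key: {PostalCode, SupplierID}. Prime attributes: {PostalCode, SupplierID}.
Qty → City: {Qty}⁺ = {City, Qty}, which is not all of the attributes, so the left side is not a superkey — BCNF is violated.
Because {City} is non-prime and the left side of Qty → City is not a superkey, the relation is not in 3NF.
Checking every proper subset of each key, none determines a non-prime attribute — 2NF is satisfied.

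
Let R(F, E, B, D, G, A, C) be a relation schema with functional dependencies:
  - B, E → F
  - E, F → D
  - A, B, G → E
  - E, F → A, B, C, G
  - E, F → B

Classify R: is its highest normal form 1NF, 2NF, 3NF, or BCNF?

BCNF

Candidate keys: {A, B, G}, {B, E}, {E, F}. Prime attributes: {A, B, E, F, G}.
Every FD has a superkey on the left, so the relation is in BCNF.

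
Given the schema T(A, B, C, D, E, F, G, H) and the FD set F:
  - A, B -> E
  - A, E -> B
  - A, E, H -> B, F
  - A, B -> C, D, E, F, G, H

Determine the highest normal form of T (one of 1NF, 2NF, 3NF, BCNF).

BCNF

Candidate keys: {A, B}, {A, E}. Prime attributes: {A, B, E}.
Each dependency's left side is a superkey — BCNF holds.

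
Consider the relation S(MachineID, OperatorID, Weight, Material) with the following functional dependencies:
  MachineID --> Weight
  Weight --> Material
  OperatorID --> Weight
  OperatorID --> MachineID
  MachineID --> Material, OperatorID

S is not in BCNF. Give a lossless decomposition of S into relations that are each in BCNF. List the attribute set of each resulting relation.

Candidate keys of the original relation: {MachineID}, {OperatorID}.
In {MachineID, Material, OperatorID, Weight}, {Weight} is not a superkey ({Weight}⁺ restricted to this set is {Material, Weight}), so split on Weight --> Material into {Material, Weight} and {MachineID, OperatorID, Weight}.
{Material, Weight}: every determinant is a superkey — BCNF.
{MachineID, OperatorID, Weight}: every determinant is a superkey — BCNF.

{MachineID, OperatorID, Weight}; {Material, Weight}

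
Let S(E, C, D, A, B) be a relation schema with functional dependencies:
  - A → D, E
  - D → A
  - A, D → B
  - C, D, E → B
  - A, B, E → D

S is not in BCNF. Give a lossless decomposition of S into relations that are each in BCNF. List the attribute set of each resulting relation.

{A, B, D, E}; {A, C}

Candidate keys of the original relation: {A, C}, {C, D}.
Within {A, B, C, D, E}: {A}⁺ ∩ {A, B, C, D, E} = {A, B, D, E}, not the whole set, so A → B, D, E violates BCNF; decompose into {A, B, D, E} and {A, C}.
{A, B, D, E}: every determinant is a superkey — BCNF.
{A, C}: every determinant is a superkey — BCNF.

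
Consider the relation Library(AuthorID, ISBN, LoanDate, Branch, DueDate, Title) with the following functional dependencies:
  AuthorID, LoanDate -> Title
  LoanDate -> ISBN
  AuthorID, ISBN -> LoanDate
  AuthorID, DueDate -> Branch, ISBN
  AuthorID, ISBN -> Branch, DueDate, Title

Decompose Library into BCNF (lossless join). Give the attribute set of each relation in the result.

Candidate keys of the original relation: {AuthorID, DueDate}, {AuthorID, ISBN}, {AuthorID, LoanDate}.
In {AuthorID, Branch, DueDate, ISBN, LoanDate, Title}, {LoanDate} is not a superkey ({LoanDate}⁺ restricted to this set is {ISBN, LoanDate}), so split on LoanDate -> ISBN into {ISBN, LoanDate} and {AuthorID, Branch, DueDate, LoanDate, Title}.
{ISBN, LoanDate}: every determinant is a superkey — BCNF.
{AuthorID, Branch, DueDate, LoanDate, Title}: every determinant is a superkey — BCNF.

{AuthorID, Branch, DueDate, LoanDate, Title}; {ISBN, LoanDate}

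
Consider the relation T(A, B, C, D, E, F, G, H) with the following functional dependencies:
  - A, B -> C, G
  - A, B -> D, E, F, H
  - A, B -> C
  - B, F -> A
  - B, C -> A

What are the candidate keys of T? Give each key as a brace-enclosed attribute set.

No FD produces {B}, so it must be in every candidate key.
{A, B}⁺ = {A, B, C, D, E, F, G, H}, which is every attribute, so {A, B} is a candidate key.
{B, C}⁺ = {A, B, C, D, E, F, G, H}, which is every attribute, so {B, C} is a candidate key.
{B, F}⁺ = {A, B, C, D, E, F, G, H}, which is every attribute, so {B, F} is a candidate key.
Any other superkey properly contains one of these, so there are no further candidate keys.

{A, B}, {B, C}, {B, F}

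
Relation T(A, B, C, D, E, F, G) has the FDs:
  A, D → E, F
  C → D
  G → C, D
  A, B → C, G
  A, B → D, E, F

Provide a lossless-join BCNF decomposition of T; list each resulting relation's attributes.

{A, B, G}; {A, D, E, F}; {C, D}; {C, G}

Candidate key of the original relation: {A, B}.
{A, B, C, D, E, F, G}: {A, D} determines {A, D, E, F} here but is not a superkey — split on A, D → E, F, giving {A, D, E, F} and {A, B, C, D, G}.
{A, D, E, F} is in BCNF.
{A, B, C, D, G}: {C} determines {C, D} here but is not a superkey — split on C → D, giving {C, D} and {A, B, C, G}.
{C, D} is in BCNF.
{A, B, C, G}: {G} determines {C, G} here but is not a superkey — split on G → C, giving {C, G} and {A, B, G}.
{C, G} is in BCNF.
{A, B, G} is in BCNF.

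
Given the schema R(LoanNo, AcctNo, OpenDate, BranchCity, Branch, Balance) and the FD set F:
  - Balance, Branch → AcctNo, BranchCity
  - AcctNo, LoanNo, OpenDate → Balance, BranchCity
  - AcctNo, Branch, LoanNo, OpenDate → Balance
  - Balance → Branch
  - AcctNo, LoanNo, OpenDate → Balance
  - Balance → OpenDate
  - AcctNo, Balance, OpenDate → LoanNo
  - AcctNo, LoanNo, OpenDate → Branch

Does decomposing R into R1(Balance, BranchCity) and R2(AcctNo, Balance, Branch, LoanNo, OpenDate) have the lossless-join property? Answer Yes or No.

The shared attributes are {Balance} and {Balance}⁺ = {AcctNo, Balance, Branch, BranchCity, LoanNo, OpenDate}.
Since R1 ⊆ {AcctNo, Balance, Branch, BranchCity, LoanNo, OpenDate}, the intersection is a superkey of R1; the decomposition is lossless.

Yes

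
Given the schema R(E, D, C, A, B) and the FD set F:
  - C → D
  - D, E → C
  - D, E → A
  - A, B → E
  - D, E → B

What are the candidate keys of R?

{A, B, C}, {A, B, D}, {C, E}, {D, E}

{C, E}⁺ = {A, B, C, D, E}, which is every attribute, so {C, E} is a candidate key.
{D, E}⁺ = {A, B, C, D, E}, which is every attribute, so {D, E} is a candidate key.
{A, B, C}⁺ = {A, B, C, D, E}, which is every attribute, so {A, B, C} is a candidate key.
{A, B, D}⁺ = {A, B, C, D, E}, which is every attribute, so {A, B, D} is a candidate key.
No proper subset of any of these is a key, and no other minimal superkey exists.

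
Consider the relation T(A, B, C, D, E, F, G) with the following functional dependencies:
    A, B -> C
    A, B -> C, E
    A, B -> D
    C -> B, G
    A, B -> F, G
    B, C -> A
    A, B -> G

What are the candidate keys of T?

{A, B}, {C}

{C} is a candidate key since {C}⁺ = {A, B, C, D, E, F, G} covers every attribute.
{A, B} is a candidate key since {A, B}⁺ = {A, B, C, D, E, F, G} covers every attribute.
These are minimal and exhaustive — every other superkey contains one of them.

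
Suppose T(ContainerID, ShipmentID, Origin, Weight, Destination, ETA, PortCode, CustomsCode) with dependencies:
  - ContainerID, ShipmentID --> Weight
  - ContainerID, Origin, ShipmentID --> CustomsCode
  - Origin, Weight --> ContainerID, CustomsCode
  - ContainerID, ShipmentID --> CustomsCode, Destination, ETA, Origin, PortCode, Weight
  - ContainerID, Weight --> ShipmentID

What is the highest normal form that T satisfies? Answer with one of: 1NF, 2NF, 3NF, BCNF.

BCNF

Candidate keys: {ContainerID, ShipmentID}, {ContainerID, Weight}, {Origin, Weight}. Prime attributes: {ContainerID, Origin, ShipmentID, Weight}.
Every FD has a superkey on the left, so the relation is in BCNF.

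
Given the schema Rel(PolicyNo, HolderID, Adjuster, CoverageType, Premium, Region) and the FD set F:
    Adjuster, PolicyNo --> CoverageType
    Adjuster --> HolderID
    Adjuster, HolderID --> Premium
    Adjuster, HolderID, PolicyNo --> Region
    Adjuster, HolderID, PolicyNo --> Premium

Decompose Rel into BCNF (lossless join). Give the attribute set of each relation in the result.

{Adjuster, CoverageType, PolicyNo, Region}; {Adjuster, HolderID, Premium}

Candidate key of the original relation: {Adjuster, PolicyNo}.
In {Adjuster, CoverageType, HolderID, PolicyNo, Premium, Region}, {Adjuster} is not a superkey ({Adjuster}⁺ restricted to this set is {Adjuster, HolderID, Premium}), so split on Adjuster --> HolderID, Premium into {Adjuster, HolderID, Premium} and {Adjuster, CoverageType, PolicyNo, Region}.
{Adjuster, HolderID, Premium} has no BCNF violation.
{Adjuster, CoverageType, PolicyNo, Region} has no BCNF violation.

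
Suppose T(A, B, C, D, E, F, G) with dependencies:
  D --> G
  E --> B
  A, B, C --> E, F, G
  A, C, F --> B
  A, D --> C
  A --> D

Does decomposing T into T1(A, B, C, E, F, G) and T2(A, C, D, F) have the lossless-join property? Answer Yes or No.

T1 ∩ T2 = {A, C, F}; its closure under F is {A, B, C, D, E, F, G}.
T1 is contained in that closure, so T1 ∩ T2 --> T1 holds and the join is lossless.

Yes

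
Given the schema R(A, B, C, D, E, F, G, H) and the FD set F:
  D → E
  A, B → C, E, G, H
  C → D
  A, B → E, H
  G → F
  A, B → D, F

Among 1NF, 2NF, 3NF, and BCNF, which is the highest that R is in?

2NF

Candidate key: {A, B}. Prime attributes: {A, B}.
For D → E we have {D}⁺ = {D, E}; {D} is not a superkey, so BCNF fails.
D → E has non-prime {E} on the right and a non-superkey on the left, so 3NF fails.
Checking every proper subset of each key, none determines a non-prime attribute — 2NF is satisfied.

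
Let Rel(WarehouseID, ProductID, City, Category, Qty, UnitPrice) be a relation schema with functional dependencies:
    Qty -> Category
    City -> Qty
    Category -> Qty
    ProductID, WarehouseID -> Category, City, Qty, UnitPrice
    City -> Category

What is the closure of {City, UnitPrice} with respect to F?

{Category, City, Qty, UnitPrice}

Start with {City, UnitPrice}.
City -> Qty applies; add {Qty} → now {City, Qty, UnitPrice}.
City -> Category applies; add {Category} → now {Category, City, Qty, UnitPrice}.
No further FD applies.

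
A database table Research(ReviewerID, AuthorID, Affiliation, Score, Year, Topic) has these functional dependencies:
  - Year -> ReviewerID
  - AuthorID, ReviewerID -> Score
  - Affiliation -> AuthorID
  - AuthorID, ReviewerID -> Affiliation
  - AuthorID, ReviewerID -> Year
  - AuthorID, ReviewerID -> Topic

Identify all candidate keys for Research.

{Affiliation, ReviewerID}, {Affiliation, Year}, {AuthorID, ReviewerID}, {AuthorID, Year}

{Affiliation, ReviewerID} is a candidate key since {Affiliation, ReviewerID}⁺ = {Affiliation, AuthorID, ReviewerID, Score, Topic, Year} covers every attribute.
{Affiliation, Year} is a candidate key since {Affiliation, Year}⁺ = {Affiliation, AuthorID, ReviewerID, Score, Topic, Year} covers every attribute.
{AuthorID, ReviewerID} is a candidate key since {AuthorID, ReviewerID}⁺ = {Affiliation, AuthorID, ReviewerID, Score, Topic, Year} covers every attribute.
{AuthorID, Year} is a candidate key since {AuthorID, Year}⁺ = {Affiliation, AuthorID, ReviewerID, Score, Topic, Year} covers every attribute.
No proper subset of any of these is a key, and no other minimal superkey exists.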